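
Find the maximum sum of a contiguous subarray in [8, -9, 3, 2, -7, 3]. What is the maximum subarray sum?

Using Kadane's algorithm on [8, -9, 3, 2, -7, 3]:

Scanning through the array:
Position 1 (value -9): max_ending_here = -1, max_so_far = 8
Position 2 (value 3): max_ending_here = 3, max_so_far = 8
Position 3 (value 2): max_ending_here = 5, max_so_far = 8
Position 4 (value -7): max_ending_here = -2, max_so_far = 8
Position 5 (value 3): max_ending_here = 3, max_so_far = 8

Maximum subarray: [8]
Maximum sum: 8

The maximum subarray is [8] with sum 8. This subarray runs from index 0 to index 0.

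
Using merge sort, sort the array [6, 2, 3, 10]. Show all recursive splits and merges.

Merge sort trace:

Split: [6, 2, 3, 10] -> [6, 2] and [3, 10]
  Split: [6, 2] -> [6] and [2]
  Merge: [6] + [2] -> [2, 6]
  Split: [3, 10] -> [3] and [10]
  Merge: [3] + [10] -> [3, 10]
Merge: [2, 6] + [3, 10] -> [2, 3, 6, 10]

Final sorted array: [2, 3, 6, 10]

The merge sort proceeds by recursively splitting the array and merging sorted halves.
After all merges, the sorted array is [2, 3, 6, 10].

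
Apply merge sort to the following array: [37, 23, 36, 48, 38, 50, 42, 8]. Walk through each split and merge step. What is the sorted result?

Merge sort trace:

Split: [37, 23, 36, 48, 38, 50, 42, 8] -> [37, 23, 36, 48] and [38, 50, 42, 8]
  Split: [37, 23, 36, 48] -> [37, 23] and [36, 48]
    Split: [37, 23] -> [37] and [23]
    Merge: [37] + [23] -> [23, 37]
    Split: [36, 48] -> [36] and [48]
    Merge: [36] + [48] -> [36, 48]
  Merge: [23, 37] + [36, 48] -> [23, 36, 37, 48]
  Split: [38, 50, 42, 8] -> [38, 50] and [42, 8]
    Split: [38, 50] -> [38] and [50]
    Merge: [38] + [50] -> [38, 50]
    Split: [42, 8] -> [42] and [8]
    Merge: [42] + [8] -> [8, 42]
  Merge: [38, 50] + [8, 42] -> [8, 38, 42, 50]
Merge: [23, 36, 37, 48] + [8, 38, 42, 50] -> [8, 23, 36, 37, 38, 42, 48, 50]

Final sorted array: [8, 23, 36, 37, 38, 42, 48, 50]

The merge sort proceeds by recursively splitting the array and merging sorted halves.
After all merges, the sorted array is [8, 23, 36, 37, 38, 42, 48, 50].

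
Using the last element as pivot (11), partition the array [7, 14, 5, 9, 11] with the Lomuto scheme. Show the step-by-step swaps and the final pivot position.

Lomuto partition with pivot = 11:

Initial array: [7, 14, 5, 9, 11]

arr[0]=7 <= 11: swap with position 0, array becomes [7, 14, 5, 9, 11]
arr[1]=14 > 11: no swap
arr[2]=5 <= 11: swap with position 1, array becomes [7, 5, 14, 9, 11]
arr[3]=9 <= 11: swap with position 2, array becomes [7, 5, 9, 14, 11]

Place pivot at position 3: [7, 5, 9, 11, 14]
Pivot position: 3

After partitioning with pivot 11, the array becomes [7, 5, 9, 11, 14]. The pivot is placed at index 3. All elements to the left of the pivot are <= 11, and all elements to the right are > 11.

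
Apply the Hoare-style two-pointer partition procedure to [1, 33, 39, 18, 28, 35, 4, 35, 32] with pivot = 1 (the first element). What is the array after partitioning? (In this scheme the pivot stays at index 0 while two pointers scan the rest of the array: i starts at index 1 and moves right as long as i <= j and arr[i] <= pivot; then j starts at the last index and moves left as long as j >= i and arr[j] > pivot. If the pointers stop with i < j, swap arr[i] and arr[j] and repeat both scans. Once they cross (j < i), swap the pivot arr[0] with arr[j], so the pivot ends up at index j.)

Hoare-style two-pointer partition with pivot = 1:

Initial array: [1, 33, 39, 18, 28, 35, 4, 35, 32]

Pointers start at i = 1, j = 8.
i ends at 1, j ends at 0: the pointers have crossed (j < i), so scanning stops.

j = 0, so swapping arr[0] with arr[j] leaves the pivot at position 0: [1, 33, 39, 18, 28, 35, 4, 35, 32]
Pivot position: 0

After partitioning with pivot 1, the array becomes [1, 33, 39, 18, 28, 35, 4, 35, 32]. The pivot is placed at index 0. All elements to the left of the pivot are <= 1, and all elements to the right are > 1.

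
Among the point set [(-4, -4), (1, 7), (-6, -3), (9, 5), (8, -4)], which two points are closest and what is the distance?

Computing all pairwise distances among 5 points:

d((-4, -4), (1, 7)) = 12.083
d((-4, -4), (-6, -3)) = 2.2361 <-- minimum
d((-4, -4), (9, 5)) = 15.8114
d((-4, -4), (8, -4)) = 12.0
d((1, 7), (-6, -3)) = 12.2066
d((1, 7), (9, 5)) = 8.2462
d((1, 7), (8, -4)) = 13.0384
d((-6, -3), (9, 5)) = 17.0
d((-6, -3), (8, -4)) = 14.0357
d((9, 5), (8, -4)) = 9.0554

Closest pair: (-4, -4) and (-6, -3) with distance 2.2361

The closest pair is (-4, -4) and (-6, -3) with Euclidean distance 2.2361. For 5 points, brute-force pairwise comparison is shown above. For large n, the divide-and-conquer algorithm (sort by x, recurse on halves, check the dividing strip) achieves O(n log n).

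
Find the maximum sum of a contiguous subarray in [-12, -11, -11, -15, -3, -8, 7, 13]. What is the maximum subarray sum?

Using Kadane's algorithm on [-12, -11, -11, -15, -3, -8, 7, 13]:

Scanning through the array:
Position 1 (value -11): max_ending_here = -11, max_so_far = -11
Position 2 (value -11): max_ending_here = -11, max_so_far = -11
Position 3 (value -15): max_ending_here = -15, max_so_far = -11
Position 4 (value -3): max_ending_here = -3, max_so_far = -3
Position 5 (value -8): max_ending_here = -8, max_so_far = -3
Position 6 (value 7): max_ending_here = 7, max_so_far = 7
Position 7 (value 13): max_ending_here = 20, max_so_far = 20

Maximum subarray: [7, 13]
Maximum sum: 20

The maximum subarray is [7, 13] with sum 20. This subarray runs from index 6 to index 7.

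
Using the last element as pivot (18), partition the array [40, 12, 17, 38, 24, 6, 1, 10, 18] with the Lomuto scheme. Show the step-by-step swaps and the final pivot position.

Lomuto partition with pivot = 18:

Initial array: [40, 12, 17, 38, 24, 6, 1, 10, 18]

arr[0]=40 > 18: no swap
arr[1]=12 <= 18: swap with position 0, array becomes [12, 40, 17, 38, 24, 6, 1, 10, 18]
arr[2]=17 <= 18: swap with position 1, array becomes [12, 17, 40, 38, 24, 6, 1, 10, 18]
arr[3]=38 > 18: no swap
arr[4]=24 > 18: no swap
arr[5]=6 <= 18: swap with position 2, array becomes [12, 17, 6, 38, 24, 40, 1, 10, 18]
arr[6]=1 <= 18: swap with position 3, array becomes [12, 17, 6, 1, 24, 40, 38, 10, 18]
arr[7]=10 <= 18: swap with position 4, array becomes [12, 17, 6, 1, 10, 40, 38, 24, 18]

Place pivot at position 5: [12, 17, 6, 1, 10, 18, 38, 24, 40]
Pivot position: 5

After partitioning with pivot 18, the array becomes [12, 17, 6, 1, 10, 18, 38, 24, 40]. The pivot is placed at index 5. All elements to the left of the pivot are <= 18, and all elements to the right are > 18.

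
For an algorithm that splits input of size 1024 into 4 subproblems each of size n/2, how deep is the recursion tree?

For divide and conquer with division factor 2:

Problem sizes at each level:
Level 0: 1024
Level 1: 512
Level 2: 256
Level 3: 128
Level 4: 64
Level 5: 32
Level 6: 16
Level 7: 8
Level 8: 4
Level 9: 2
Level 10: 1

The root is level 0 and the size-1 base case is level 10 (the tree spans levels 0 through 10, i.e. 11 levels counting the root), so the depth is the number of divisions: log_2(1024) = 10

The recursion tree depth is log_2(1024) = 10. At each level, the problem size is divided by 2, so it takes 10 divisions to reduce to a base case of size 1. The algorithm makes 4 recursive calls at each level.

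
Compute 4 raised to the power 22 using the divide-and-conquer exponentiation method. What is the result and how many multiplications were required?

Computing 4^22 by squaring (build up from 4^1; each line after the first costs one multiplication):

4^1 = 4
4^2 = (4^1)^2 = 4^2 = 16
4^4 = (4^2)^2 = 16^2 = 256
4^5 = 4 * 4^4 = 4 * 256 = 1024
4^10 = (4^5)^2 = 1024^2 = 1048576
4^11 = 4 * 4^10 = 4 * 1048576 = 4194304
4^22 = (4^11)^2 = 4194304^2 = 17592186044416

Result: 17592186044416
Multiplications needed: 6 (6 lines after 4^1)

4^22 = 17592186044416. Using exponentiation by squaring, this requires 6 multiplications. The key idea: if the exponent is even, square the half-power; if odd, multiply by the base once.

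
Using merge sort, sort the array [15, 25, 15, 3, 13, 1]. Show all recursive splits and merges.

Merge sort trace:

Split: [15, 25, 15, 3, 13, 1] -> [15, 25, 15] and [3, 13, 1]
  Split: [15, 25, 15] -> [15] and [25, 15]
    Split: [25, 15] -> [25] and [15]
    Merge: [25] + [15] -> [15, 25]
  Merge: [15] + [15, 25] -> [15, 15, 25]
  Split: [3, 13, 1] -> [3] and [13, 1]
    Split: [13, 1] -> [13] and [1]
    Merge: [13] + [1] -> [1, 13]
  Merge: [3] + [1, 13] -> [1, 3, 13]
Merge: [15, 15, 25] + [1, 3, 13] -> [1, 3, 13, 15, 15, 25]

Final sorted array: [1, 3, 13, 15, 15, 25]

The merge sort proceeds by recursively splitting the array and merging sorted halves.
After all merges, the sorted array is [1, 3, 13, 15, 15, 25].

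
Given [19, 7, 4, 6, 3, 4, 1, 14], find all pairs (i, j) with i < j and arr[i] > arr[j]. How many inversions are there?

Finding inversions in [19, 7, 4, 6, 3, 4, 1, 14]:

(0, 1): arr[0]=19 > arr[1]=7
(0, 2): arr[0]=19 > arr[2]=4
(0, 3): arr[0]=19 > arr[3]=6
(0, 4): arr[0]=19 > arr[4]=3
(0, 5): arr[0]=19 > arr[5]=4
(0, 6): arr[0]=19 > arr[6]=1
(0, 7): arr[0]=19 > arr[7]=14
(1, 2): arr[1]=7 > arr[2]=4
(1, 3): arr[1]=7 > arr[3]=6
(1, 4): arr[1]=7 > arr[4]=3
(1, 5): arr[1]=7 > arr[5]=4
(1, 6): arr[1]=7 > arr[6]=1
(2, 4): arr[2]=4 > arr[4]=3
(2, 6): arr[2]=4 > arr[6]=1
(3, 4): arr[3]=6 > arr[4]=3
(3, 5): arr[3]=6 > arr[5]=4
(3, 6): arr[3]=6 > arr[6]=1
(4, 6): arr[4]=3 > arr[6]=1
(5, 6): arr[5]=4 > arr[6]=1

Total inversions: 19

The array has 19 inversion(s): (0,1), (0,2), (0,3), (0,4), (0,5), (0,6), (0,7), (1,2), (1,3), (1,4), (1,5), (1,6), (2,4), (2,6), (3,4), (3,5), (3,6), (4,6), (5,6). Each pair (i,j) satisfies i < j and arr[i] > arr[j].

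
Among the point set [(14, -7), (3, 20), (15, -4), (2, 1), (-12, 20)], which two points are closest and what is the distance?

Computing all pairwise distances among 5 points:

d((14, -7), (3, 20)) = 29.1548
d((14, -7), (15, -4)) = 3.1623 <-- minimum
d((14, -7), (2, 1)) = 14.4222
d((14, -7), (-12, 20)) = 37.4833
d((3, 20), (15, -4)) = 26.8328
d((3, 20), (2, 1)) = 19.0263
d((3, 20), (-12, 20)) = 15.0
d((15, -4), (2, 1)) = 13.9284
d((15, -4), (-12, 20)) = 36.1248
d((2, 1), (-12, 20)) = 23.6008

Closest pair: (14, -7) and (15, -4) with distance 3.1623

The closest pair is (14, -7) and (15, -4) with Euclidean distance 3.1623. For 5 points, brute-force pairwise comparison is shown above. For large n, the divide-and-conquer algorithm (sort by x, recurse on halves, check the dividing strip) achieves O(n log n).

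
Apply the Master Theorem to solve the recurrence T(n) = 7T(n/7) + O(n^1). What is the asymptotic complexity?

Master Theorem for T(n) = 7T(n/7) + O(n^1):

a = 7, b = 7, c = 1
log_b(a) = log_7(7) = 1.0000

Case 2: c = 1 = log_7(7) = 1.0000
T(n) = O(n^1 log n) = O(n log n)

For T(n) = 7T(n/7) + O(n^1): log_7(7) = 1.0000. This is Case 2 of the Master Theorem (c = log_b(a), equal work at all levels), giving O(n log n).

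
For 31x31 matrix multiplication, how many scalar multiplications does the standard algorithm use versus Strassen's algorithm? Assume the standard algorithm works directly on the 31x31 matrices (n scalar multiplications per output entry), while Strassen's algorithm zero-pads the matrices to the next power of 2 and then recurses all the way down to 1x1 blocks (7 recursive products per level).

Matrix multiplication for 31x31 matrices:

Strassen's algorithm requires power-of-2 dimensions. Pad 31x31 to 32x32 (next power of 2).

Standard algorithm: 31^3 = 29791 multiplications
Strassen's algorithm: 7^(log2(32)) = 7^5 = 16807 multiplications
Savings: 29791 - 16807 = 12984 multiplications

Standard: 29791 multiplications (31^3). Strassen: 16807 multiplications (7^5, after padding to 32x32). Strassen reduces 8 recursive multiplications to 7 at each level.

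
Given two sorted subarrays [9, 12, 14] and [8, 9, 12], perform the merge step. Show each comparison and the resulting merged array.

Merging process:

Compare 9 vs 8: take 8 from right. Merged: [8]
Compare 9 vs 9: take 9 from left. Merged: [8, 9]
Compare 12 vs 9: take 9 from right. Merged: [8, 9, 9]
Compare 12 vs 12: take 12 from left. Merged: [8, 9, 9, 12]
Compare 14 vs 12: take 12 from right. Merged: [8, 9, 9, 12, 12]
Append remaining from left: [14]. Merged: [8, 9, 9, 12, 12, 14]

Final merged array: [8, 9, 9, 12, 12, 14]
Total comparisons: 5

The merged array is [8, 9, 9, 12, 12, 14], requiring 5 comparisons. The merge step runs in O(n) time where n is the total number of elements.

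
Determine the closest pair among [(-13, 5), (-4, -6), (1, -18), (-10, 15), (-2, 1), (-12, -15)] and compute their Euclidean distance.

Computing all pairwise distances among 6 points:

d((-13, 5), (-4, -6)) = 14.2127
d((-13, 5), (1, -18)) = 26.9258
d((-13, 5), (-10, 15)) = 10.4403
d((-13, 5), (-2, 1)) = 11.7047
d((-13, 5), (-12, -15)) = 20.025
d((-4, -6), (1, -18)) = 13.0
d((-4, -6), (-10, 15)) = 21.8403
d((-4, -6), (-2, 1)) = 7.2801 <-- minimum
d((-4, -6), (-12, -15)) = 12.0416
d((1, -18), (-10, 15)) = 34.7851
d((1, -18), (-2, 1)) = 19.2354
d((1, -18), (-12, -15)) = 13.3417
d((-10, 15), (-2, 1)) = 16.1245
d((-10, 15), (-12, -15)) = 30.0666
d((-2, 1), (-12, -15)) = 18.868

Closest pair: (-4, -6) and (-2, 1) with distance 7.2801

The closest pair is (-4, -6) and (-2, 1) with Euclidean distance 7.2801. For 6 points, brute-force pairwise comparison is shown above. For large n, the divide-and-conquer algorithm (sort by x, recurse on halves, check the dividing strip) achieves O(n log n).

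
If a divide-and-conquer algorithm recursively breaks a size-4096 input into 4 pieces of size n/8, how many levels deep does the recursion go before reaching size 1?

For divide and conquer with division factor 8:

Problem sizes at each level:
Level 0: 4096
Level 1: 512
Level 2: 64
Level 3: 8
Level 4: 1

The root is level 0 and the size-1 base case is level 4 (the tree spans levels 0 through 4, i.e. 5 levels counting the root), so the depth is the number of divisions: log_8(4096) = 4

The recursion tree depth is log_8(4096) = 4. At each level, the problem size is divided by 8, so it takes 4 divisions to reduce to a base case of size 1. The algorithm makes 4 recursive calls at each level.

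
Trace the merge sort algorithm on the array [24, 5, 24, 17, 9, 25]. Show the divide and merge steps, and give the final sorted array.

Merge sort trace:

Split: [24, 5, 24, 17, 9, 25] -> [24, 5, 24] and [17, 9, 25]
  Split: [24, 5, 24] -> [24] and [5, 24]
    Split: [5, 24] -> [5] and [24]
    Merge: [5] + [24] -> [5, 24]
  Merge: [24] + [5, 24] -> [5, 24, 24]
  Split: [17, 9, 25] -> [17] and [9, 25]
    Split: [9, 25] -> [9] and [25]
    Merge: [9] + [25] -> [9, 25]
  Merge: [17] + [9, 25] -> [9, 17, 25]
Merge: [5, 24, 24] + [9, 17, 25] -> [5, 9, 17, 24, 24, 25]

Final sorted array: [5, 9, 17, 24, 24, 25]

The merge sort proceeds by recursively splitting the array and merging sorted halves.
After all merges, the sorted array is [5, 9, 17, 24, 24, 25].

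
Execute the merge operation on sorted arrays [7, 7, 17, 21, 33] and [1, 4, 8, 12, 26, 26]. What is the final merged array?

Merging process:

Compare 7 vs 1: take 1 from right. Merged: [1]
Compare 7 vs 4: take 4 from right. Merged: [1, 4]
Compare 7 vs 8: take 7 from left. Merged: [1, 4, 7]
Compare 7 vs 8: take 7 from left. Merged: [1, 4, 7, 7]
Compare 17 vs 8: take 8 from right. Merged: [1, 4, 7, 7, 8]
Compare 17 vs 12: take 12 from right. Merged: [1, 4, 7, 7, 8, 12]
Compare 17 vs 26: take 17 from left. Merged: [1, 4, 7, 7, 8, 12, 17]
Compare 21 vs 26: take 21 from left. Merged: [1, 4, 7, 7, 8, 12, 17, 21]
Compare 33 vs 26: take 26 from right. Merged: [1, 4, 7, 7, 8, 12, 17, 21, 26]
Compare 33 vs 26: take 26 from right. Merged: [1, 4, 7, 7, 8, 12, 17, 21, 26, 26]
Append remaining from left: [33]. Merged: [1, 4, 7, 7, 8, 12, 17, 21, 26, 26, 33]

Final merged array: [1, 4, 7, 7, 8, 12, 17, 21, 26, 26, 33]
Total comparisons: 10

The merged array is [1, 4, 7, 7, 8, 12, 17, 21, 26, 26, 33], requiring 10 comparisons. The merge step runs in O(n) time where n is the total number of elements.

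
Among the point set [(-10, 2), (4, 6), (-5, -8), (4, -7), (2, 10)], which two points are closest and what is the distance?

Computing all pairwise distances among 5 points:

d((-10, 2), (4, 6)) = 14.5602
d((-10, 2), (-5, -8)) = 11.1803
d((-10, 2), (4, -7)) = 16.6433
d((-10, 2), (2, 10)) = 14.4222
d((4, 6), (-5, -8)) = 16.6433
d((4, 6), (4, -7)) = 13.0
d((4, 6), (2, 10)) = 4.4721 <-- minimum
d((-5, -8), (4, -7)) = 9.0554
d((-5, -8), (2, 10)) = 19.3132
d((4, -7), (2, 10)) = 17.1172

Closest pair: (4, 6) and (2, 10) with distance 4.4721

The closest pair is (4, 6) and (2, 10) with Euclidean distance 4.4721. For 5 points, brute-force pairwise comparison is shown above. For large n, the divide-and-conquer algorithm (sort by x, recurse on halves, check the dividing strip) achieves O(n log n).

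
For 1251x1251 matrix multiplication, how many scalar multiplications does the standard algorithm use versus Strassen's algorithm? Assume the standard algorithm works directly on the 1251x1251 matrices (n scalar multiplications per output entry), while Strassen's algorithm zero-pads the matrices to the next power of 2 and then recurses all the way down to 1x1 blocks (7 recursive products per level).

Matrix multiplication for 1251x1251 matrices:

Strassen's algorithm requires power-of-2 dimensions. Pad 1251x1251 to 2048x2048 (next power of 2).

Standard algorithm: 1251^3 = 1957816251 multiplications
Strassen's algorithm: 7^(log2(2048)) = 7^11 = 1977326743 multiplications
Difference: 1957816251 - 1977326743 = -19510492 (Strassen uses MORE here due to padding overhead — for small or just-over-power-of-2 n, padding can outweigh the per-level savings)

Standard: 1957816251 multiplications (1251^3). Strassen: 1977326743 multiplications (7^11, after padding to 2048x2048). Strassen reduces 8 recursive multiplications to 7 at each level.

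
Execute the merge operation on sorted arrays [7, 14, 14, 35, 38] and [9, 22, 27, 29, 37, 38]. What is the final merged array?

Merging process:

Compare 7 vs 9: take 7 from left. Merged: [7]
Compare 14 vs 9: take 9 from right. Merged: [7, 9]
Compare 14 vs 22: take 14 from left. Merged: [7, 9, 14]
Compare 14 vs 22: take 14 from left. Merged: [7, 9, 14, 14]
Compare 35 vs 22: take 22 from right. Merged: [7, 9, 14, 14, 22]
Compare 35 vs 27: take 27 from right. Merged: [7, 9, 14, 14, 22, 27]
Compare 35 vs 29: take 29 from right. Merged: [7, 9, 14, 14, 22, 27, 29]
Compare 35 vs 37: take 35 from left. Merged: [7, 9, 14, 14, 22, 27, 29, 35]
Compare 38 vs 37: take 37 from right. Merged: [7, 9, 14, 14, 22, 27, 29, 35, 37]
Compare 38 vs 38: take 38 from left. Merged: [7, 9, 14, 14, 22, 27, 29, 35, 37, 38]
Append remaining from right: [38]. Merged: [7, 9, 14, 14, 22, 27, 29, 35, 37, 38, 38]

Final merged array: [7, 9, 14, 14, 22, 27, 29, 35, 37, 38, 38]
Total comparisons: 10

The merged array is [7, 9, 14, 14, 22, 27, 29, 35, 37, 38, 38], requiring 10 comparisons. The merge step runs in O(n) time where n is the total number of elements.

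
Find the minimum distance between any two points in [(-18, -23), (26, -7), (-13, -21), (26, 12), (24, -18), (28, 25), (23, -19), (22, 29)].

Computing all pairwise distances among 8 points:

d((-18, -23), (26, -7)) = 46.8188
d((-18, -23), (-13, -21)) = 5.3852
d((-18, -23), (26, 12)) = 56.2228
d((-18, -23), (24, -18)) = 42.2966
d((-18, -23), (28, 25)) = 66.4831
d((-18, -23), (23, -19)) = 41.1947
d((-18, -23), (22, 29)) = 65.6049
d((26, -7), (-13, -21)) = 41.4367
d((26, -7), (26, 12)) = 19.0
d((26, -7), (24, -18)) = 11.1803
d((26, -7), (28, 25)) = 32.0624
d((26, -7), (23, -19)) = 12.3693
d((26, -7), (22, 29)) = 36.2215
d((-13, -21), (26, 12)) = 51.0882
d((-13, -21), (24, -18)) = 37.1214
d((-13, -21), (28, 25)) = 61.6198
d((-13, -21), (23, -19)) = 36.0555
d((-13, -21), (22, 29)) = 61.0328
d((26, 12), (24, -18)) = 30.0666
d((26, 12), (28, 25)) = 13.1529
d((26, 12), (23, -19)) = 31.1448
d((26, 12), (22, 29)) = 17.4642
d((24, -18), (28, 25)) = 43.1856
d((24, -18), (23, -19)) = 1.4142 <-- minimum
d((24, -18), (22, 29)) = 47.0425
d((28, 25), (23, -19)) = 44.2832
d((28, 25), (22, 29)) = 7.2111
d((23, -19), (22, 29)) = 48.0104

Closest pair: (24, -18) and (23, -19) with distance 1.4142

The closest pair is (24, -18) and (23, -19) with Euclidean distance 1.4142. For 8 points, brute-force pairwise comparison is shown above. For large n, the divide-and-conquer algorithm (sort by x, recurse on halves, check the dividing strip) achieves O(n log n).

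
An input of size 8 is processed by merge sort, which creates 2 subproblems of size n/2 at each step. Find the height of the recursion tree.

For divide and conquer with division factor 2:

Problem sizes at each level:
Level 0: 8
Level 1: 4
Level 2: 2
Level 3: 1

The root is level 0 and the size-1 base case is level 3 (the tree spans levels 0 through 3, i.e. 4 levels counting the root), so the depth is the number of divisions: log_2(8) = 3

The recursion tree depth is log_2(8) = 3. At each level, the problem size is divided by 2, so it takes 3 divisions to reduce to a base case of size 1. The algorithm makes 2 recursive calls at each level.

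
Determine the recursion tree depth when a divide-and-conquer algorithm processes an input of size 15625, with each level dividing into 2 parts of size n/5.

For divide and conquer with division factor 5:

Problem sizes at each level:
Level 0: 15625
Level 1: 3125
Level 2: 625
Level 3: 125
Level 4: 25
Level 5: 5
Level 6: 1

The root is level 0 and the size-1 base case is level 6 (the tree spans levels 0 through 6, i.e. 7 levels counting the root), so the depth is the number of divisions: log_5(15625) = 6

The recursion tree depth is log_5(15625) = 6. At each level, the problem size is divided by 5, so it takes 6 divisions to reduce to a base case of size 1. The algorithm makes 2 recursive calls at each level.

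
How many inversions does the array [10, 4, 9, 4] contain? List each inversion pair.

Finding inversions in [10, 4, 9, 4]:

(0, 1): arr[0]=10 > arr[1]=4
(0, 2): arr[0]=10 > arr[2]=9
(0, 3): arr[0]=10 > arr[3]=4
(2, 3): arr[2]=9 > arr[3]=4

Total inversions: 4

The array has 4 inversion(s): (0,1), (0,2), (0,3), (2,3). Each pair (i,j) satisfies i < j and arr[i] > arr[j].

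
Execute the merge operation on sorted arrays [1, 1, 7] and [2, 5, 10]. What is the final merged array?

Merging process:

Compare 1 vs 2: take 1 from left. Merged: [1]
Compare 1 vs 2: take 1 from left. Merged: [1, 1]
Compare 7 vs 2: take 2 from right. Merged: [1, 1, 2]
Compare 7 vs 5: take 5 from right. Merged: [1, 1, 2, 5]
Compare 7 vs 10: take 7 from left. Merged: [1, 1, 2, 5, 7]
Append remaining from right: [10]. Merged: [1, 1, 2, 5, 7, 10]

Final merged array: [1, 1, 2, 5, 7, 10]
Total comparisons: 5

The merged array is [1, 1, 2, 5, 7, 10], requiring 5 comparisons. The merge step runs in O(n) time where n is the total number of elements.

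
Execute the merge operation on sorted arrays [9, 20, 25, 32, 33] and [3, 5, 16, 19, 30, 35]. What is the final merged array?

Merging process:

Compare 9 vs 3: take 3 from right. Merged: [3]
Compare 9 vs 5: take 5 from right. Merged: [3, 5]
Compare 9 vs 16: take 9 from left. Merged: [3, 5, 9]
Compare 20 vs 16: take 16 from right. Merged: [3, 5, 9, 16]
Compare 20 vs 19: take 19 from right. Merged: [3, 5, 9, 16, 19]
Compare 20 vs 30: take 20 from left. Merged: [3, 5, 9, 16, 19, 20]
Compare 25 vs 30: take 25 from left. Merged: [3, 5, 9, 16, 19, 20, 25]
Compare 32 vs 30: take 30 from right. Merged: [3, 5, 9, 16, 19, 20, 25, 30]
Compare 32 vs 35: take 32 from left. Merged: [3, 5, 9, 16, 19, 20, 25, 30, 32]
Compare 33 vs 35: take 33 from left. Merged: [3, 5, 9, 16, 19, 20, 25, 30, 32, 33]
Append remaining from right: [35]. Merged: [3, 5, 9, 16, 19, 20, 25, 30, 32, 33, 35]

Final merged array: [3, 5, 9, 16, 19, 20, 25, 30, 32, 33, 35]
Total comparisons: 10

The merged array is [3, 5, 9, 16, 19, 20, 25, 30, 32, 33, 35], requiring 10 comparisons. The merge step runs in O(n) time where n is the total number of elements.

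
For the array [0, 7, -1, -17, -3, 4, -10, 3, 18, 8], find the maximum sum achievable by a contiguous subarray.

Using Kadane's algorithm on [0, 7, -1, -17, -3, 4, -10, 3, 18, 8]:

Scanning through the array:
Position 1 (value 7): max_ending_here = 7, max_so_far = 7
Position 2 (value -1): max_ending_here = 6, max_so_far = 7
Position 3 (value -17): max_ending_here = -11, max_so_far = 7
Position 4 (value -3): max_ending_here = -3, max_so_far = 7
Position 5 (value 4): max_ending_here = 4, max_so_far = 7
Position 6 (value -10): max_ending_here = -6, max_so_far = 7
Position 7 (value 3): max_ending_here = 3, max_so_far = 7
Position 8 (value 18): max_ending_here = 21, max_so_far = 21
Position 9 (value 8): max_ending_here = 29, max_so_far = 29

Maximum subarray: [3, 18, 8]
Maximum sum: 29

The maximum subarray is [3, 18, 8] with sum 29. This subarray runs from index 7 to index 9.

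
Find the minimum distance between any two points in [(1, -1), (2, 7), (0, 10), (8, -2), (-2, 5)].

Computing all pairwise distances among 5 points:

d((1, -1), (2, 7)) = 8.0623
d((1, -1), (0, 10)) = 11.0454
d((1, -1), (8, -2)) = 7.0711
d((1, -1), (-2, 5)) = 6.7082
d((2, 7), (0, 10)) = 3.6056 <-- minimum
d((2, 7), (8, -2)) = 10.8167
d((2, 7), (-2, 5)) = 4.4721
d((0, 10), (8, -2)) = 14.4222
d((0, 10), (-2, 5)) = 5.3852
d((8, -2), (-2, 5)) = 12.2066

Closest pair: (2, 7) and (0, 10) with distance 3.6056

The closest pair is (2, 7) and (0, 10) with Euclidean distance 3.6056. For 5 points, brute-force pairwise comparison is shown above. For large n, the divide-and-conquer algorithm (sort by x, recurse on halves, check the dividing strip) achieves O(n log n).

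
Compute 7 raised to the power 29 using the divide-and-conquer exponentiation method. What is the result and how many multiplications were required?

Computing 7^29 by squaring (build up from 7^1; each line after the first costs one multiplication):

7^1 = 7
7^2 = (7^1)^2 = 7^2 = 49
7^3 = 7 * 7^2 = 7 * 49 = 343
7^6 = (7^3)^2 = 343^2 = 117649
7^7 = 7 * 7^6 = 7 * 117649 = 823543
7^14 = (7^7)^2 = 823543^2 = 678223072849
7^28 = (7^14)^2 = 678223072849^2 = 459986536544739960976801
7^29 = 7 * 7^28 = 7 * 459986536544739960976801 = 3219905755813179726837607

Result: 3219905755813179726837607
Multiplications needed: 7 (7 lines after 7^1)

7^29 = 3219905755813179726837607. Using exponentiation by squaring, this requires 7 multiplications. The key idea: if the exponent is even, square the half-power; if odd, multiply by the base once.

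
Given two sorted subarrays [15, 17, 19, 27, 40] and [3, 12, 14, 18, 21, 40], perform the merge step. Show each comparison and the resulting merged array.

Merging process:

Compare 15 vs 3: take 3 from right. Merged: [3]
Compare 15 vs 12: take 12 from right. Merged: [3, 12]
Compare 15 vs 14: take 14 from right. Merged: [3, 12, 14]
Compare 15 vs 18: take 15 from left. Merged: [3, 12, 14, 15]
Compare 17 vs 18: take 17 from left. Merged: [3, 12, 14, 15, 17]
Compare 19 vs 18: take 18 from right. Merged: [3, 12, 14, 15, 17, 18]
Compare 19 vs 21: take 19 from left. Merged: [3, 12, 14, 15, 17, 18, 19]
Compare 27 vs 21: take 21 from right. Merged: [3, 12, 14, 15, 17, 18, 19, 21]
Compare 27 vs 40: take 27 from left. Merged: [3, 12, 14, 15, 17, 18, 19, 21, 27]
Compare 40 vs 40: take 40 from left. Merged: [3, 12, 14, 15, 17, 18, 19, 21, 27, 40]
Append remaining from right: [40]. Merged: [3, 12, 14, 15, 17, 18, 19, 21, 27, 40, 40]

Final merged array: [3, 12, 14, 15, 17, 18, 19, 21, 27, 40, 40]
Total comparisons: 10

The merged array is [3, 12, 14, 15, 17, 18, 19, 21, 27, 40, 40], requiring 10 comparisons. The merge step runs in O(n) time where n is the total number of elements.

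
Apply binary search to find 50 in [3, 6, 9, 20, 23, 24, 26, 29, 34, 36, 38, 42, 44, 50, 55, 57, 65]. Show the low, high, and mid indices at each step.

Binary search for 50 in [3, 6, 9, 20, 23, 24, 26, 29, 34, 36, 38, 42, 44, 50, 55, 57, 65]:

lo=0, hi=16, mid=8, arr[mid]=34 -> 34 < 50, search right half
lo=9, hi=16, mid=12, arr[mid]=44 -> 44 < 50, search right half
lo=13, hi=16, mid=14, arr[mid]=55 -> 55 > 50, search left half
lo=13, hi=13, mid=13, arr[mid]=50 -> Found target at index 13!

Binary search finds 50 at index 13 after 4 comparisons. The search repeatedly halves the search space by comparing with the middle element.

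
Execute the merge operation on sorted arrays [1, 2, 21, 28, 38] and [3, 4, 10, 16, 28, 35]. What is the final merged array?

Merging process:

Compare 1 vs 3: take 1 from left. Merged: [1]
Compare 2 vs 3: take 2 from left. Merged: [1, 2]
Compare 21 vs 3: take 3 from right. Merged: [1, 2, 3]
Compare 21 vs 4: take 4 from right. Merged: [1, 2, 3, 4]
Compare 21 vs 10: take 10 from right. Merged: [1, 2, 3, 4, 10]
Compare 21 vs 16: take 16 from right. Merged: [1, 2, 3, 4, 10, 16]
Compare 21 vs 28: take 21 from left. Merged: [1, 2, 3, 4, 10, 16, 21]
Compare 28 vs 28: take 28 from left. Merged: [1, 2, 3, 4, 10, 16, 21, 28]
Compare 38 vs 28: take 28 from right. Merged: [1, 2, 3, 4, 10, 16, 21, 28, 28]
Compare 38 vs 35: take 35 from right. Merged: [1, 2, 3, 4, 10, 16, 21, 28, 28, 35]
Append remaining from left: [38]. Merged: [1, 2, 3, 4, 10, 16, 21, 28, 28, 35, 38]

Final merged array: [1, 2, 3, 4, 10, 16, 21, 28, 28, 35, 38]
Total comparisons: 10

The merged array is [1, 2, 3, 4, 10, 16, 21, 28, 28, 35, 38], requiring 10 comparisons. The merge step runs in O(n) time where n is the total number of elements.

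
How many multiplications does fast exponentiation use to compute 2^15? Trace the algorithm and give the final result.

Computing 2^15 by squaring (build up from 2^1; each line after the first costs one multiplication):

2^1 = 2
2^2 = (2^1)^2 = 2^2 = 4
2^3 = 2 * 2^2 = 2 * 4 = 8
2^6 = (2^3)^2 = 8^2 = 64
2^7 = 2 * 2^6 = 2 * 64 = 128
2^14 = (2^7)^2 = 128^2 = 16384
2^15 = 2 * 2^14 = 2 * 16384 = 32768

Result: 32768
Multiplications needed: 6 (6 lines after 2^1)

2^15 = 32768. Using exponentiation by squaring, this requires 6 multiplications. The key idea: if the exponent is even, square the half-power; if odd, multiply by the base once.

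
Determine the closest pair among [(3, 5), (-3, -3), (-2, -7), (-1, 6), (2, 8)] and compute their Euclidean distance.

Computing all pairwise distances among 5 points:

d((3, 5), (-3, -3)) = 10.0
d((3, 5), (-2, -7)) = 13.0
d((3, 5), (-1, 6)) = 4.1231
d((3, 5), (2, 8)) = 3.1623 <-- minimum
d((-3, -3), (-2, -7)) = 4.1231
d((-3, -3), (-1, 6)) = 9.2195
d((-3, -3), (2, 8)) = 12.083
d((-2, -7), (-1, 6)) = 13.0384
d((-2, -7), (2, 8)) = 15.5242
d((-1, 6), (2, 8)) = 3.6056

Closest pair: (3, 5) and (2, 8) with distance 3.1623

The closest pair is (3, 5) and (2, 8) with Euclidean distance 3.1623. For 5 points, brute-force pairwise comparison is shown above. For large n, the divide-and-conquer algorithm (sort by x, recurse on halves, check the dividing strip) achieves O(n log n).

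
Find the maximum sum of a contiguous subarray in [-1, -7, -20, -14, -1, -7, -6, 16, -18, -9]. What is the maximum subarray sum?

Using Kadane's algorithm on [-1, -7, -20, -14, -1, -7, -6, 16, -18, -9]:

Scanning through the array:
Position 1 (value -7): max_ending_here = -7, max_so_far = -1
Position 2 (value -20): max_ending_here = -20, max_so_far = -1
Position 3 (value -14): max_ending_here = -14, max_so_far = -1
Position 4 (value -1): max_ending_here = -1, max_so_far = -1
Position 5 (value -7): max_ending_here = -7, max_so_far = -1
Position 6 (value -6): max_ending_here = -6, max_so_far = -1
Position 7 (value 16): max_ending_here = 16, max_so_far = 16
Position 8 (value -18): max_ending_here = -2, max_so_far = 16
Position 9 (value -9): max_ending_here = -9, max_so_far = 16

Maximum subarray: [16]
Maximum sum: 16

The maximum subarray is [16] with sum 16. This subarray runs from index 7 to index 7.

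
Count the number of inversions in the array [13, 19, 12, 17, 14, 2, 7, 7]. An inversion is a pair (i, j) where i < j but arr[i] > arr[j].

Finding inversions in [13, 19, 12, 17, 14, 2, 7, 7]:

(0, 2): arr[0]=13 > arr[2]=12
(0, 5): arr[0]=13 > arr[5]=2
(0, 6): arr[0]=13 > arr[6]=7
(0, 7): arr[0]=13 > arr[7]=7
(1, 2): arr[1]=19 > arr[2]=12
(1, 3): arr[1]=19 > arr[3]=17
(1, 4): arr[1]=19 > arr[4]=14
(1, 5): arr[1]=19 > arr[5]=2
(1, 6): arr[1]=19 > arr[6]=7
(1, 7): arr[1]=19 > arr[7]=7
(2, 5): arr[2]=12 > arr[5]=2
(2, 6): arr[2]=12 > arr[6]=7
(2, 7): arr[2]=12 > arr[7]=7
(3, 4): arr[3]=17 > arr[4]=14
(3, 5): arr[3]=17 > arr[5]=2
(3, 6): arr[3]=17 > arr[6]=7
(3, 7): arr[3]=17 > arr[7]=7
(4, 5): arr[4]=14 > arr[5]=2
(4, 6): arr[4]=14 > arr[6]=7
(4, 7): arr[4]=14 > arr[7]=7

Total inversions: 20

The array has 20 inversion(s): (0,2), (0,5), (0,6), (0,7), (1,2), (1,3), (1,4), (1,5), (1,6), (1,7), (2,5), (2,6), (2,7), (3,4), (3,5), (3,6), (3,7), (4,5), (4,6), (4,7). Each pair (i,j) satisfies i < j and arr[i] > arr[j].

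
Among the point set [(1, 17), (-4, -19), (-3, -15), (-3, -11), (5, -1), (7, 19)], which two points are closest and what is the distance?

Computing all pairwise distances among 6 points:

d((1, 17), (-4, -19)) = 36.3456
d((1, 17), (-3, -15)) = 32.249
d((1, 17), (-3, -11)) = 28.2843
d((1, 17), (5, -1)) = 18.4391
d((1, 17), (7, 19)) = 6.3246
d((-4, -19), (-3, -15)) = 4.1231
d((-4, -19), (-3, -11)) = 8.0623
d((-4, -19), (5, -1)) = 20.1246
d((-4, -19), (7, 19)) = 39.5601
d((-3, -15), (-3, -11)) = 4.0 <-- minimum
d((-3, -15), (5, -1)) = 16.1245
d((-3, -15), (7, 19)) = 35.4401
d((-3, -11), (5, -1)) = 12.8062
d((-3, -11), (7, 19)) = 31.6228
d((5, -1), (7, 19)) = 20.0998

Closest pair: (-3, -15) and (-3, -11) with distance 4.0

The closest pair is (-3, -15) and (-3, -11) with Euclidean distance 4.0. For 6 points, brute-force pairwise comparison is shown above. For large n, the divide-and-conquer algorithm (sort by x, recurse on halves, check the dividing strip) achieves O(n log n).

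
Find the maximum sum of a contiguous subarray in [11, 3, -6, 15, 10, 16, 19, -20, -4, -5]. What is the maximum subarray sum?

Using Kadane's algorithm on [11, 3, -6, 15, 10, 16, 19, -20, -4, -5]:

Scanning through the array:
Position 1 (value 3): max_ending_here = 14, max_so_far = 14
Position 2 (value -6): max_ending_here = 8, max_so_far = 14
Position 3 (value 15): max_ending_here = 23, max_so_far = 23
Position 4 (value 10): max_ending_here = 33, max_so_far = 33
Position 5 (value 16): max_ending_here = 49, max_so_far = 49
Position 6 (value 19): max_ending_here = 68, max_so_far = 68
Position 7 (value -20): max_ending_here = 48, max_so_far = 68
Position 8 (value -4): max_ending_here = 44, max_so_far = 68
Position 9 (value -5): max_ending_here = 39, max_so_far = 68

Maximum subarray: [11, 3, -6, 15, 10, 16, 19]
Maximum sum: 68

The maximum subarray is [11, 3, -6, 15, 10, 16, 19] with sum 68. This subarray runs from index 0 to index 6.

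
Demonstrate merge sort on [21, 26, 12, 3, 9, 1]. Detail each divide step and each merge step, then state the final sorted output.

Merge sort trace:

Split: [21, 26, 12, 3, 9, 1] -> [21, 26, 12] and [3, 9, 1]
  Split: [21, 26, 12] -> [21] and [26, 12]
    Split: [26, 12] -> [26] and [12]
    Merge: [26] + [12] -> [12, 26]
  Merge: [21] + [12, 26] -> [12, 21, 26]
  Split: [3, 9, 1] -> [3] and [9, 1]
    Split: [9, 1] -> [9] and [1]
    Merge: [9] + [1] -> [1, 9]
  Merge: [3] + [1, 9] -> [1, 3, 9]
Merge: [12, 21, 26] + [1, 3, 9] -> [1, 3, 9, 12, 21, 26]

Final sorted array: [1, 3, 9, 12, 21, 26]

The merge sort proceeds by recursively splitting the array and merging sorted halves.
After all merges, the sorted array is [1, 3, 9, 12, 21, 26].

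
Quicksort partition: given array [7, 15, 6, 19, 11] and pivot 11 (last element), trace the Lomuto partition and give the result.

Lomuto partition with pivot = 11:

Initial array: [7, 15, 6, 19, 11]

arr[0]=7 <= 11: swap with position 0, array becomes [7, 15, 6, 19, 11]
arr[1]=15 > 11: no swap
arr[2]=6 <= 11: swap with position 1, array becomes [7, 6, 15, 19, 11]
arr[3]=19 > 11: no swap

Place pivot at position 2: [7, 6, 11, 19, 15]
Pivot position: 2

After partitioning with pivot 11, the array becomes [7, 6, 11, 19, 15]. The pivot is placed at index 2. All elements to the left of the pivot are <= 11, and all elements to the right are > 11.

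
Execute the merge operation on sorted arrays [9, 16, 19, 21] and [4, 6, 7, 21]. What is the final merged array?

Merging process:

Compare 9 vs 4: take 4 from right. Merged: [4]
Compare 9 vs 6: take 6 from right. Merged: [4, 6]
Compare 9 vs 7: take 7 from right. Merged: [4, 6, 7]
Compare 9 vs 21: take 9 from left. Merged: [4, 6, 7, 9]
Compare 16 vs 21: take 16 from left. Merged: [4, 6, 7, 9, 16]
Compare 19 vs 21: take 19 from left. Merged: [4, 6, 7, 9, 16, 19]
Compare 21 vs 21: take 21 from left. Merged: [4, 6, 7, 9, 16, 19, 21]
Append remaining from right: [21]. Merged: [4, 6, 7, 9, 16, 19, 21, 21]

Final merged array: [4, 6, 7, 9, 16, 19, 21, 21]
Total comparisons: 7

The merged array is [4, 6, 7, 9, 16, 19, 21, 21], requiring 7 comparisons. The merge step runs in O(n) time where n is the total number of elements.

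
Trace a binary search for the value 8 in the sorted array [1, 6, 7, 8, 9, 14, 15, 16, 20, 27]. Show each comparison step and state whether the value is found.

Binary search for 8 in [1, 6, 7, 8, 9, 14, 15, 16, 20, 27]:

lo=0, hi=9, mid=4, arr[mid]=9 -> 9 > 8, search left half
lo=0, hi=3, mid=1, arr[mid]=6 -> 6 < 8, search right half
lo=2, hi=3, mid=2, arr[mid]=7 -> 7 < 8, search right half
lo=3, hi=3, mid=3, arr[mid]=8 -> Found target at index 3!

Binary search finds 8 at index 3 after 4 comparisons. The search repeatedly halves the search space by comparing with the middle element.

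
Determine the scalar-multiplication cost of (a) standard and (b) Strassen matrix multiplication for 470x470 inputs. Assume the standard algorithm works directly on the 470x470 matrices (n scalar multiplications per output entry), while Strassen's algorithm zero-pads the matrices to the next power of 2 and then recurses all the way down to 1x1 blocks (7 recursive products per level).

Matrix multiplication for 470x470 matrices:

Strassen's algorithm requires power-of-2 dimensions. Pad 470x470 to 512x512 (next power of 2).

Standard algorithm: 470^3 = 103823000 multiplications
Strassen's algorithm: 7^(log2(512)) = 7^9 = 40353607 multiplications
Savings: 103823000 - 40353607 = 63469393 multiplications

Standard: 103823000 multiplications (470^3). Strassen: 40353607 multiplications (7^9, after padding to 512x512). Strassen reduces 8 recursive multiplications to 7 at each level.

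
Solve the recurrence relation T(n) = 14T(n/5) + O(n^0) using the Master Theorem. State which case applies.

Master Theorem for T(n) = 14T(n/5) + O(n^0):

a = 14, b = 5, c = 0
log_b(a) = log_5(14) = 1.6397

Case 1: c = 0 < log_5(14) = 1.6397
T(n) = O(n^(log_5 14))

For T(n) = 14T(n/5) + O(n^0): log_5(14) = 1.6397. This is Case 1 of the Master Theorem (c < log_b(a), work dominated by leaves), giving O(n^(log_5 14)).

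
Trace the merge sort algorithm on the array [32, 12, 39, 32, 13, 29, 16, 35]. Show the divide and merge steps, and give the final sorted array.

Merge sort trace:

Split: [32, 12, 39, 32, 13, 29, 16, 35] -> [32, 12, 39, 32] and [13, 29, 16, 35]
  Split: [32, 12, 39, 32] -> [32, 12] and [39, 32]
    Split: [32, 12] -> [32] and [12]
    Merge: [32] + [12] -> [12, 32]
    Split: [39, 32] -> [39] and [32]
    Merge: [39] + [32] -> [32, 39]
  Merge: [12, 32] + [32, 39] -> [12, 32, 32, 39]
  Split: [13, 29, 16, 35] -> [13, 29] and [16, 35]
    Split: [13, 29] -> [13] and [29]
    Merge: [13] + [29] -> [13, 29]
    Split: [16, 35] -> [16] and [35]
    Merge: [16] + [35] -> [16, 35]
  Merge: [13, 29] + [16, 35] -> [13, 16, 29, 35]
Merge: [12, 32, 32, 39] + [13, 16, 29, 35] -> [12, 13, 16, 29, 32, 32, 35, 39]

Final sorted array: [12, 13, 16, 29, 32, 32, 35, 39]

The merge sort proceeds by recursively splitting the array and merging sorted halves.
After all merges, the sorted array is [12, 13, 16, 29, 32, 32, 35, 39].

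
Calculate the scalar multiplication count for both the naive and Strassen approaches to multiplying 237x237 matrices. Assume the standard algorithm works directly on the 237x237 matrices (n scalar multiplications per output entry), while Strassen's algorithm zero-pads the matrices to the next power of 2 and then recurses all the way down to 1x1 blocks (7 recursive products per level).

Matrix multiplication for 237x237 matrices:

Strassen's algorithm requires power-of-2 dimensions. Pad 237x237 to 256x256 (next power of 2).

Standard algorithm: 237^3 = 13312053 multiplications
Strassen's algorithm: 7^(log2(256)) = 7^8 = 5764801 multiplications
Savings: 13312053 - 5764801 = 7547252 multiplications

Standard: 13312053 multiplications (237^3). Strassen: 5764801 multiplications (7^8, after padding to 256x256). Strassen reduces 8 recursive multiplications to 7 at each level.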